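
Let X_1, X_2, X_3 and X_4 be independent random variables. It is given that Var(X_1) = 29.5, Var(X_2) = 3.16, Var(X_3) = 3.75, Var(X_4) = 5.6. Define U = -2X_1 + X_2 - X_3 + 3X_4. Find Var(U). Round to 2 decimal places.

175.31

By independence, Var(U) = (-2)²Var(X_1) + (1)²Var(X_2) + (-1)²Var(X_3) + (3)²Var(X_4)
= (-2)²·29.5 + (1)²·3.16 + (-1)²·3.75 + (3)²·5.6 = 175.31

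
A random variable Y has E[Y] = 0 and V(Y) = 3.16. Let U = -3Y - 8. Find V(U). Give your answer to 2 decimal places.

V(-3Y - 8) = (-3)²·V(Y) = 9·3.16 = 28.44

28.44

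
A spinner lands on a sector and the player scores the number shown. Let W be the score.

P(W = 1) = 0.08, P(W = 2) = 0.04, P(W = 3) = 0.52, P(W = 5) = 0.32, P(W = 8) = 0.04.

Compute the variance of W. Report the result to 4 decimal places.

2.2304

E[W] = (1)(0.08) + (2)(0.04) + (3)(0.52) + (5)(0.32) + (8)(0.04) = 3.64
E[W²] = (1)²(0.08) + (2)²(0.04) + (3)²(0.52) + (5)²(0.32) + (8)²(0.04) = 15.48
Var(W) = E[W²] − (E[W])² = 15.48 − (3.64)² = 2.2304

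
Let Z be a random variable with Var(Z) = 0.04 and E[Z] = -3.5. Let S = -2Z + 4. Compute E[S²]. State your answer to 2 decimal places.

121.16

E[-2Z + 4] = -2·-3.5 + 4 = 11
Var(-2Z + 4) = (-2)²·0.04 = 0.16
E[S²] = Var(S) + (E[S])² = 0.16 + (11)² = 121.16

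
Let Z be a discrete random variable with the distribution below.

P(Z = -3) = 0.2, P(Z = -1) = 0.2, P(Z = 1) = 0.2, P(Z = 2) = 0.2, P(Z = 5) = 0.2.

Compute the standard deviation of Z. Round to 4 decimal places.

2.7129

E[Z] = (-3)(0.2) + (-1)(0.2) + (1)(0.2) + (2)(0.2) + (5)(0.2) = 0.8
E[Z²] = (-3)²(0.2) + (-1)²(0.2) + (1)²(0.2) + (2)²(0.2) + (5)²(0.2) = 8
Var(Z) = E[Z²] − (E[Z])² = 8 − (0.8)² = 7.36
σ(Z) = √7.36 ≈ 2.7129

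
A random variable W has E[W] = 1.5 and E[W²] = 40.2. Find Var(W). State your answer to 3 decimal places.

Var(W) = 40.2 − (1.5)² = 37.95

37.950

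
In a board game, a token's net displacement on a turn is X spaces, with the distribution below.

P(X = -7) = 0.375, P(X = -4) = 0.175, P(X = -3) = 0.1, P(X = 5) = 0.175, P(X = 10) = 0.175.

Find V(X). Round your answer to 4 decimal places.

E[X] = (-7)(0.375) + (-4)(0.175) + (-3)(0.1) + (5)(0.175) + (10)(0.175) = -1
E[X²] = (-7)²(0.375) + (-4)²(0.175) + (-3)²(0.1) + (5)²(0.175) + (10)²(0.175) = 43.95
V(X) = E[X²] − (E[X])² = 43.95 − (-1)² = 42.95

42.9500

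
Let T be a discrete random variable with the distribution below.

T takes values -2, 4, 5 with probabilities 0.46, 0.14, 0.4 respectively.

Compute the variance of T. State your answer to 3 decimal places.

11.390

E[T] = (-2)(0.46) + (4)(0.14) + (5)(0.4) = 1.64
E[T²] = (-2)²(0.46) + (4)²(0.14) + (5)²(0.4) = 14.08
V(T) = E[T²] − (E[T])² = 14.08 − (1.64)² = 11.3904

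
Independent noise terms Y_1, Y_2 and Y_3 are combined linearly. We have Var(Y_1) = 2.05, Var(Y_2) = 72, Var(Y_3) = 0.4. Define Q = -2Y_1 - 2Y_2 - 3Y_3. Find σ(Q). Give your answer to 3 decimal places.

17.315

By independence, Var(Q) = (-2)²Var(Y_1) + (-2)²Var(Y_2) + (-3)²Var(Y_3)
= (-2)²·2.05 + (-2)²·72 + (-3)²·0.4 = 299.8
σ(Q) = √299.8 ≈ 17.315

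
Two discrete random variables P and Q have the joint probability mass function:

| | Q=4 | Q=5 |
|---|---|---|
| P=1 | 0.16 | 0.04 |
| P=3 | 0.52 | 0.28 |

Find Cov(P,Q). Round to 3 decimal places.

E[P] = 2.6,  E[Q] = 4.32
E[PQ] = 11.28
Cov(P,Q) = E[PQ] − E[P]E[Q] = 11.28 − (2.6)(4.32) = 0.048

0.048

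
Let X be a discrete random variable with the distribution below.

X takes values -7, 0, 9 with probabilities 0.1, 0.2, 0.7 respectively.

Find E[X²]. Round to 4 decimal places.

61.6000

E[X²] = (-7)²(0.1) + (0)²(0.2) + (9)²(0.7) = 61.6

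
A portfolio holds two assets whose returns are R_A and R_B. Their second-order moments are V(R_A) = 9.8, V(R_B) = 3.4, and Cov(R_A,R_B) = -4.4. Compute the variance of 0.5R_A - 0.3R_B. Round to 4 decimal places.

4.0760

V(0.5R_A - 0.3R_B) = (0.5)²·V(R_A) + (-0.3)²·V(R_B) + 2·(0.5)·(-0.3)·Cov(R_A,R_B)
= 0.25·9.8 + 0.09·3.4 + -0.3·-4.4 = 4.076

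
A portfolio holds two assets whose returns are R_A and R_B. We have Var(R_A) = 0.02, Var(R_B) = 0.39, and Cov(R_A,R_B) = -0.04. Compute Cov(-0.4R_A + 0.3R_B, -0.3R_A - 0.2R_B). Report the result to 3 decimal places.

-0.021

Cov(-0.4R_A + 0.3R_B, -0.3R_A - 0.2R_B) = (-0.4)(-0.3)Var(R_A) + (0.3)(-0.2)Var(R_B) + [(-0.4)(-0.2) + (0.3)(-0.3)]Cov(R_A,R_B)
= 0.12·0.02 + -0.06·0.39 + -0.01·-0.04 = -0.0206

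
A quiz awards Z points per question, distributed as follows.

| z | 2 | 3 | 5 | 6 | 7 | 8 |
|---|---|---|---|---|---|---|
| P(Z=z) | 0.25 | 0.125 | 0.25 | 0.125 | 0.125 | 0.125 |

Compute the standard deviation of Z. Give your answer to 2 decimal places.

E[Z] = (2)(0.25) + (3)(0.125) + (5)(0.25) + (6)(0.125) + (7)(0.125) + (8)(0.125) = 4.75
E[Z²] = (2)²(0.25) + (3)²(0.125) + (5)²(0.25) + (6)²(0.125) + (7)²(0.125) + (8)²(0.125) = 27
Var(Z) = E[Z²] − (E[Z])² = 27 − (4.75)² = 4.4375
SD(Z) = √4.4375 ≈ 2.11

2.11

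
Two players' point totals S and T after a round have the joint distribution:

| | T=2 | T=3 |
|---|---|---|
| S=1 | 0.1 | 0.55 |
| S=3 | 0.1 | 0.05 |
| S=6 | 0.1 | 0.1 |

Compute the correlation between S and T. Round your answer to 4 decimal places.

-0.3421

E[S] = 2.3,  E[T] = 2.7
E[ST] = 5.9
Cov(S,T) = E[ST] − E[S]E[T] = 5.9 − (2.3)(2.7) = -0.31
var(S) = 3.91,  var(T) = 0.21
ρ = -0.31 / √(3.91·0.21) ≈ -0.3421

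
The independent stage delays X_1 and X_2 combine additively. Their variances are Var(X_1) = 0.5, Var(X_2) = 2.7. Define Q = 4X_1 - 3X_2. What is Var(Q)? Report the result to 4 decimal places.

32.3000

By independence, Var(Q) = (4)²Var(X_1) + (-3)²Var(X_2)
= (4)²·0.5 + (-3)²·2.7 = 32.3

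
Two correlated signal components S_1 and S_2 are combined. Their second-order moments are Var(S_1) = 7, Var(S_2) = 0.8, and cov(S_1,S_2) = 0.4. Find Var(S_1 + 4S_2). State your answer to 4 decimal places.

23.0000

Var(S_1 + 4S_2) = (1)²·Var(S_1) + (4)²·Var(S_2) + 2·(1)·(4)·cov(S_1,S_2)
= 1·7 + 16·0.8 + 8·0.4 = 23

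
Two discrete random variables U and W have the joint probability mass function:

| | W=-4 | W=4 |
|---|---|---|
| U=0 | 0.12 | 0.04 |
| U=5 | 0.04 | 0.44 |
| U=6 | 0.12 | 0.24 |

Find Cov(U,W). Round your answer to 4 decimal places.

2.8544

E[U] = 4.56,  E[W] = 1.76
E[UW] = 10.88
Cov(U,W) = E[UW] − E[U]E[W] = 10.88 − (4.56)(1.76) = 2.8544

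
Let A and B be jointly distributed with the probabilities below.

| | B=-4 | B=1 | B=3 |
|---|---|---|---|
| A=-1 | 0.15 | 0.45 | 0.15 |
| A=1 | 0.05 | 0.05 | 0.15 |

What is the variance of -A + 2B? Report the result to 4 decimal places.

23.7100

E[A] = -0.5,  E[B] = 0.6,  E[AB] = 0
Var(A) = 1 − (-0.5)² = 0.75;  Var(B) = 6.4 − (0.6)² = 6.04
Cov(A,B) = 0 − (-0.5)(0.6) = 0.3
Var(-A + 2B) = (-1)²·0.75 + (2)²·6.04 + 2·(-1)·(2)·0.3 = 23.71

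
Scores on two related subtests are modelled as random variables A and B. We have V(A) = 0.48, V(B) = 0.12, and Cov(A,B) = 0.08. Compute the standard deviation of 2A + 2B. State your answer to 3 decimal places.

1.744

V(2A + 2B) = (2)²·V(A) + (2)²·V(B) + 2·(2)·(2)·Cov(A,B)
= 4·0.48 + 4·0.12 + 8·0.08 = 3.04
sd(2A + 2B) = √3.04 ≈ 1.744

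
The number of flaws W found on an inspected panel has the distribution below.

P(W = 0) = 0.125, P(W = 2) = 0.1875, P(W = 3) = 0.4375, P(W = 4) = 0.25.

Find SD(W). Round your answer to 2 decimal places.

E[W] = (0)(0.125) + (2)(0.1875) + (3)(0.4375) + (4)(0.25) = 2.6875
E[W²] = (0)²(0.125) + (2)²(0.1875) + (3)²(0.4375) + (4)²(0.25) = 8.6875
var(W) = E[W²] − (E[W])² = 8.6875 − (2.6875)² = 1.46484375
SD(W) = √1.46484375 ≈ 1.21

1.21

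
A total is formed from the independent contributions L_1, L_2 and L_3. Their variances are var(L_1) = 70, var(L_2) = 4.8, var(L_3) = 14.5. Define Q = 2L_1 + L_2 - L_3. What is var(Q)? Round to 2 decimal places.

By independence, var(Q) = (2)²var(L_1) + (1)²var(L_2) + (-1)²var(L_3)
= (2)²·70 + (1)²·4.8 + (-1)²·14.5 = 299.3

299.30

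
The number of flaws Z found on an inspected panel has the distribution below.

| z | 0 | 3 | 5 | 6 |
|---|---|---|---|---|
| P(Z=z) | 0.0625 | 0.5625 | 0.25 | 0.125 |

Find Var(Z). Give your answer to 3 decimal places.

E[Z] = (0)(0.0625) + (3)(0.5625) + (5)(0.25) + (6)(0.125) = 3.6875
E[Z²] = (0)²(0.0625) + (3)²(0.5625) + (5)²(0.25) + (6)²(0.125) = 15.8125
Var(Z) = E[Z²] − (E[Z])² = 15.8125 − (3.6875)² = 2.21484375

2.215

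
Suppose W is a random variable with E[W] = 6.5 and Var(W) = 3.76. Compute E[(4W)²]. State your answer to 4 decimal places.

E[4W] = 4·6.5 = 26
Var(4W) = (4)²·3.76 = 60.16
E[(4W)²] = Var((4W)) + (E[(4W)])² = 60.16 + (26)² = 736.16

736.1600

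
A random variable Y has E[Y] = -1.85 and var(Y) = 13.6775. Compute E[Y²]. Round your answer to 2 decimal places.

E[Y²] = var(Y) + (E[Y])² = 13.6775 + (-1.85)² = 17.1

17.10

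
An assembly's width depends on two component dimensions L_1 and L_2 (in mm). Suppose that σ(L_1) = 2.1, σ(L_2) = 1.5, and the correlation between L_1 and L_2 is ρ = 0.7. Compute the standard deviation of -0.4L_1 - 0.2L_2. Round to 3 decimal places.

V(L_1) = (2.1)² = 4.41;  V(L_2) = (1.5)² = 2.25
cov(L_1,L_2) = ρ·σ(L_1)·σ(L_2) = 0.7·2.1·1.5 = 2.205
V(-0.4L_1 - 0.2L_2) = (-0.4)²·V(L_1) + (-0.2)²·V(L_2) + 2·(-0.4)·(-0.2)·cov(L_1,L_2)
= 0.16·4.41 + 0.04·2.25 + 0.16·2.205 = 1.1484
σ(-0.4L_1 - 0.2L_2) = √1.1484 ≈ 1.072

1.072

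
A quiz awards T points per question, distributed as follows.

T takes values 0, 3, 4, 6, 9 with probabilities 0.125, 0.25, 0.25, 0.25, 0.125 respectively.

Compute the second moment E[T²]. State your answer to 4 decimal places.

E[T²] = (0)²(0.125) + (3)²(0.25) + (4)²(0.25) + (6)²(0.25) + (9)²(0.125) = 25.375

25.3750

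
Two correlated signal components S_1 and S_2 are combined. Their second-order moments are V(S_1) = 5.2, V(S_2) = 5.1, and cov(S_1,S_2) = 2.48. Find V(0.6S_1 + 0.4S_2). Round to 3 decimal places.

3.878

V(0.6S_1 + 0.4S_2) = (0.6)²·V(S_1) + (0.4)²·V(S_2) + 2·(0.6)·(0.4)·cov(S_1,S_2)
= 0.36·5.2 + 0.16·5.1 + 0.48·2.48 = 3.8784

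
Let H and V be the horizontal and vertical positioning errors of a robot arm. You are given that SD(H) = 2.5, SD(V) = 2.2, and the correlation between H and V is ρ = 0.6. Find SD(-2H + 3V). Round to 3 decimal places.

5.381

Var(H) = (2.5)² = 6.25;  Var(V) = (2.2)² = 4.84
Cov(H,V) = ρ·SD(H)·SD(V) = 0.6·2.5·2.2 = 3.3
Var(-2H + 3V) = (-2)²·Var(H) + (3)²·Var(V) + 2·(-2)·(3)·Cov(H,V)
= 4·6.25 + 9·4.84 + -12·3.3 = 28.96
SD(-2H + 3V) = √28.96 ≈ 5.381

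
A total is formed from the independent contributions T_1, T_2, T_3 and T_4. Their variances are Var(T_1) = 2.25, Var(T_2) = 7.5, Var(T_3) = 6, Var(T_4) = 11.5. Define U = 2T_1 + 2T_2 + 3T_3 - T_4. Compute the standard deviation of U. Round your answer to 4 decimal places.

10.2225

By independence, Var(U) = (2)²Var(T_1) + (2)²Var(T_2) + (3)²Var(T_3) + (-1)²Var(T_4)
= (2)²·2.25 + (2)²·7.5 + (3)²·6 + (-1)²·11.5 = 104.5
σ(U) = √104.5 ≈ 10.2225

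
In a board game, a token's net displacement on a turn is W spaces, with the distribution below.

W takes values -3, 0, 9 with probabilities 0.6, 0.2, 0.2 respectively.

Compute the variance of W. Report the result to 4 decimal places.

E[W] = (-3)(0.6) + (0)(0.2) + (9)(0.2) = 0
E[W²] = (-3)²(0.6) + (0)²(0.2) + (9)²(0.2) = 21.6
Var(W) = E[W²] − (E[W])² = 21.6 − (0)² = 21.6

21.6000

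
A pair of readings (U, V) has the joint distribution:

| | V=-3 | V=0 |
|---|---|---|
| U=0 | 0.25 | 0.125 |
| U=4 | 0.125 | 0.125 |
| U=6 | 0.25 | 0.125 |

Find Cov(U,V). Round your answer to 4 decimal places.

E[U] = 3.25,  E[V] = -1.875
E[UV] = -6
Cov(U,V) = E[UV] − E[U]E[V] = -6 − (3.25)(-1.875) = 0.09375

0.0938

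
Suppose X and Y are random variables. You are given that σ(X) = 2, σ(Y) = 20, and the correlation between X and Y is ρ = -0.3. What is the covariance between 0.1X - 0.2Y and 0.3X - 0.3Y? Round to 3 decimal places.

25.200

Var(X) = (2)² = 4;  Var(Y) = (20)² = 400
Cov(X,Y) = ρ·σ(X)·σ(Y) = -0.3·2·20 = -12
Cov(0.1X - 0.2Y, 0.3X - 0.3Y) = (0.1)(0.3)Var(X) + (-0.2)(-0.3)Var(Y) + [(0.1)(-0.3) + (-0.2)(0.3)]Cov(X,Y)
= 0.03·4 + 0.06·400 + -0.09·-12 = 25.2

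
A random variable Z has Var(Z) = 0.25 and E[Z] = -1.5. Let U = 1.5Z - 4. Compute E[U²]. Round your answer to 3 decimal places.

39.625

E[1.5Z - 4] = 1.5·-1.5 − 4 = -6.25
Var(1.5Z - 4) = (1.5)²·0.25 = 0.5625
E[U²] = Var(U) + (E[U])² = 0.5625 + (-6.25)² = 39.625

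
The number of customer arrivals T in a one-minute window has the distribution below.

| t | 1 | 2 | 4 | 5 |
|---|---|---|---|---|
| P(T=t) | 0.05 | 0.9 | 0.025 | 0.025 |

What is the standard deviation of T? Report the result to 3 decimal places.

E[T] = (1)(0.05) + (2)(0.9) + (4)(0.025) + (5)(0.025) = 2.075
E[T²] = (1)²(0.05) + (2)²(0.9) + (4)²(0.025) + (5)²(0.025) = 4.675
V(T) = E[T²] − (E[T])² = 4.675 − (2.075)² = 0.369375
SD(T) = √0.369375 ≈ 0.608

0.608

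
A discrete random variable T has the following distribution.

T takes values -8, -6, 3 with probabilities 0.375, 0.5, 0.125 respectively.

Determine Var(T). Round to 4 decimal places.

11.4844

E[T] = (-8)(0.375) + (-6)(0.5) + (3)(0.125) = -5.625
E[T²] = (-8)²(0.375) + (-6)²(0.5) + (3)²(0.125) = 43.125
Var(T) = E[T²] − (E[T])² = 43.125 − (-5.625)² = 11.484375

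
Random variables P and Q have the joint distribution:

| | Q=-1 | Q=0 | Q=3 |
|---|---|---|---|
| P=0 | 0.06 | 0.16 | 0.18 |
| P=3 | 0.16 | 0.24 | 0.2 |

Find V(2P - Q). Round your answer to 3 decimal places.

E[P] = 1.8,  E[Q] = 0.92,  E[PQ] = 1.32
V(P) = 5.4 − (1.8)² = 2.16;  V(Q) = 3.64 − (0.92)² = 2.7936
cov(P,Q) = 1.32 − (1.8)(0.92) = -0.336
V(2P - Q) = (2)²·2.16 + (-1)²·2.7936 + 2·(2)·(-1)·-0.336 = 12.7776

12.778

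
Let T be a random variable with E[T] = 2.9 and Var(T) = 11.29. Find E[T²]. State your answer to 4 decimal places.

19.7000

E[T²] = Var(T) + (E[T])² = 11.29 + (2.9)² = 19.7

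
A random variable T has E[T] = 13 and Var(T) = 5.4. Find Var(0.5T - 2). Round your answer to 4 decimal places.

Var(0.5T - 2) = (0.5)²·Var(T) = 0.25·5.4 = 1.35

1.3500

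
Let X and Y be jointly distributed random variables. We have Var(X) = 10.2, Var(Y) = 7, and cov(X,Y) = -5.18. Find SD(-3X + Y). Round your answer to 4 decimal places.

Var(-3X + Y) = (-3)²·Var(X) + (1)²·Var(Y) + 2·(-3)·(1)·cov(X,Y)
= 9·10.2 + 1·7 + -6·-5.18 = 129.88
SD(-3X + Y) = √129.88 ≈ 11.3965

11.3965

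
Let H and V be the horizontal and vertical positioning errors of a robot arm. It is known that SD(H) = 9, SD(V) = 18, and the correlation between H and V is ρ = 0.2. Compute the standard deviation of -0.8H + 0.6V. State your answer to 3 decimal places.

11.721

Var(H) = (9)² = 81;  Var(V) = (18)² = 324
Cov(H,V) = ρ·SD(H)·SD(V) = 0.2·9·18 = 32.4
Var(-0.8H + 0.6V) = (-0.8)²·Var(H) + (0.6)²·Var(V) + 2·(-0.8)·(0.6)·Cov(H,V)
= 0.64·81 + 0.36·324 + -0.96·32.4 = 137.376
SD(-0.8H + 0.6V) = √137.376 ≈ 11.721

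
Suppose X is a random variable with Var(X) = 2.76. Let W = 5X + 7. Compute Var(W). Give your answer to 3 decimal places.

Var(5X + 7) = (5)²·Var(X) = 25·2.76 = 69

69.000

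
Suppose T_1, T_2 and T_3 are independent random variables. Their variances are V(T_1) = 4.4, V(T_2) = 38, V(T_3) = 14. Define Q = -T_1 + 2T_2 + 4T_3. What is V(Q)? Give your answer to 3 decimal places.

By independence, V(Q) = (-1)²V(T_1) + (2)²V(T_2) + (4)²V(T_3)
= (-1)²·4.4 + (2)²·38 + (4)²·14 = 380.4

380.400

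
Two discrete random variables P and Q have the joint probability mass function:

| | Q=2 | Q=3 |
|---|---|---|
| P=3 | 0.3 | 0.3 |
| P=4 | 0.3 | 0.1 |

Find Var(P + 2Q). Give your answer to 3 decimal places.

0.960

E[P] = 3.4,  E[Q] = 2.4,  E[PQ] = 8.1
Var(P) = 11.8 − (3.4)² = 0.24;  Var(Q) = 6 − (2.4)² = 0.24
Cov(P,Q) = 8.1 − (3.4)(2.4) = -0.06
Var(P + 2Q) = (1)²·0.24 + (2)²·0.24 + 2·(1)·(2)·-0.06 = 0.96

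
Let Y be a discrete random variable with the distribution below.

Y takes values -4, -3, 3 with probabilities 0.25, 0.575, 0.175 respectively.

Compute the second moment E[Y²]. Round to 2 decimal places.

E[Y²] = (-4)²(0.25) + (-3)²(0.575) + (3)²(0.175) = 10.75

10.75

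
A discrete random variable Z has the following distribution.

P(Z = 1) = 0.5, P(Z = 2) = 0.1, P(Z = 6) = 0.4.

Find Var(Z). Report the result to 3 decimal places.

E[Z] = (1)(0.5) + (2)(0.1) + (6)(0.4) = 3.1
E[Z²] = (1)²(0.5) + (2)²(0.1) + (6)²(0.4) = 15.3
Var(Z) = E[Z²] − (E[Z])² = 15.3 − (3.1)² = 5.69

5.690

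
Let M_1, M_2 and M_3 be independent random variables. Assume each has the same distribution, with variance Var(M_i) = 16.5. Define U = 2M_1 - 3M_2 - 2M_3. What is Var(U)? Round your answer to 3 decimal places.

280.500

By independence, Var(U) = (2)²Var(M_1) + (-3)²Var(M_2) + (-2)²Var(M_3)
= (2)²·16.5 + (-3)²·16.5 + (-2)²·16.5 = 280.5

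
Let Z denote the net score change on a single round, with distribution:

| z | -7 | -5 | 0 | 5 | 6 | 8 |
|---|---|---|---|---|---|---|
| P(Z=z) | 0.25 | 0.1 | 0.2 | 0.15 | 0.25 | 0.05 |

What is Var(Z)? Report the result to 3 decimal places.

E[Z] = (-7)(0.25) + (-5)(0.1) + (0)(0.2) + (5)(0.15) + (6)(0.25) + (8)(0.05) = 0.4
E[Z²] = (-7)²(0.25) + (-5)²(0.1) + (0)²(0.2) + (5)²(0.15) + (6)²(0.25) + (8)²(0.05) = 30.7
Var(Z) = E[Z²] − (E[Z])² = 30.7 − (0.4)² = 30.54

30.540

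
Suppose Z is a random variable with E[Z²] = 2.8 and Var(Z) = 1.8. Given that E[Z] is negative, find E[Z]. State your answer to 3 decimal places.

(E[Z])² = E[Z²] − Var(Z) = 2.8 − 1.8 = 1
E[Z] = −√1 = -1

-1.000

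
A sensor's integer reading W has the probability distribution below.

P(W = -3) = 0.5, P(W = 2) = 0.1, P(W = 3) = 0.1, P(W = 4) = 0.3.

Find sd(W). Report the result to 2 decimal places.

3.25

E[W] = (-3)(0.5) + (2)(0.1) + (3)(0.1) + (4)(0.3) = 0.2
E[W²] = (-3)²(0.5) + (2)²(0.1) + (3)²(0.1) + (4)²(0.3) = 10.6
var(W) = E[W²] − (E[W])² = 10.6 − (0.2)² = 10.56
sd(W) = √10.56 ≈ 3.25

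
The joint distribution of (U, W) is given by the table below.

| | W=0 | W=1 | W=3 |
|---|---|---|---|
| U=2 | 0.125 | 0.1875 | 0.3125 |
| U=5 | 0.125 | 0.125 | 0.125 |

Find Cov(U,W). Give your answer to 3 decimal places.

E[U] = 3.125,  E[W] = 1.625
E[UW] = 4.75
Cov(U,W) = E[UW] − E[U]E[W] = 4.75 − (3.125)(1.625) = -0.328125

-0.328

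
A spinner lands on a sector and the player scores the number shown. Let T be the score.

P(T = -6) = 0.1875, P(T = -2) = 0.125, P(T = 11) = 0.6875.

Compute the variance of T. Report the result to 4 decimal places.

52.1523

E[T] = (-6)(0.1875) + (-2)(0.125) + (11)(0.6875) = 6.1875
E[T²] = (-6)²(0.1875) + (-2)²(0.125) + (11)²(0.6875) = 90.4375
Var(T) = E[T²] − (E[T])² = 90.4375 − (6.1875)² = 52.15234375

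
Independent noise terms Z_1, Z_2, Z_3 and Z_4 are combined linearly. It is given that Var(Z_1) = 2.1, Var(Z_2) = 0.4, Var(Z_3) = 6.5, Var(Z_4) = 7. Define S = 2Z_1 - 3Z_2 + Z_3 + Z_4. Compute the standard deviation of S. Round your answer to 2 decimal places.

By independence, Var(S) = (2)²Var(Z_1) + (-3)²Var(Z_2) + (1)²Var(Z_3) + (1)²Var(Z_4)
= (2)²·2.1 + (-3)²·0.4 + (1)²·6.5 + (1)²·7 = 25.5
sd(S) = √25.5 ≈ 5.05

5.05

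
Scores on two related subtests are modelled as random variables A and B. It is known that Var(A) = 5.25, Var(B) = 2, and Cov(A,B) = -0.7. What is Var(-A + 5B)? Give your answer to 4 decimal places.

62.2500

Var(-A + 5B) = (-1)²·Var(A) + (5)²·Var(B) + 2·(-1)·(5)·Cov(A,B)
= 1·5.25 + 25·2 + -10·-0.7 = 62.25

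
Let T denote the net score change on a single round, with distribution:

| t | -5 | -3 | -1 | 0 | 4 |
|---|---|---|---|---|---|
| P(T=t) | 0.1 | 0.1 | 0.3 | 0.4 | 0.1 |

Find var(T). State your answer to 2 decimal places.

E[T] = (-5)(0.1) + (-3)(0.1) + (-1)(0.3) + (0)(0.4) + (4)(0.1) = -0.7
E[T²] = (-5)²(0.1) + (-3)²(0.1) + (-1)²(0.3) + (0)²(0.4) + (4)²(0.1) = 5.3
var(T) = E[T²] − (E[T])² = 5.3 − (-0.7)² = 4.81

4.81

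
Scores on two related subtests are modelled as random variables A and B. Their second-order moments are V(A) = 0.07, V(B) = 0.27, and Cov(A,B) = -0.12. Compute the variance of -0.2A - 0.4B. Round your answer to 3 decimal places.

V(-0.2A - 0.4B) = (-0.2)²·V(A) + (-0.4)²·V(B) + 2·(-0.2)·(-0.4)·Cov(A,B)
= 0.04·0.07 + 0.16·0.27 + 0.16·-0.12 = 0.0268

0.027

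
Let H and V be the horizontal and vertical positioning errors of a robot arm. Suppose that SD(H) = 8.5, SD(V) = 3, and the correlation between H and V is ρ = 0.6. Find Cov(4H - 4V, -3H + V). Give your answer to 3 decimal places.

-658.200

Var(H) = (8.5)² = 72.25;  Var(V) = (3)² = 9
Cov(H,V) = ρ·SD(H)·SD(V) = 0.6·8.5·3 = 15.3
Cov(4H - 4V, -3H + V) = (4)(-3)Var(H) + (-4)(1)Var(V) + [(4)(1) + (-4)(-3)]Cov(H,V)
= -12·72.25 + -4·9 + 16·15.3 = -658.2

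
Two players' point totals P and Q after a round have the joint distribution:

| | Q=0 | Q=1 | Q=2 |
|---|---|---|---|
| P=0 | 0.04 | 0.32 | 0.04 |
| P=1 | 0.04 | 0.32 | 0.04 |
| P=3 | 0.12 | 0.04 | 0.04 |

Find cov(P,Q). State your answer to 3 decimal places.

E[P] = 1,  E[Q] = 0.92
E[PQ] = 0.76
cov(P,Q) = E[PQ] − E[P]E[Q] = 0.76 − (1)(0.92) = -0.16

-0.160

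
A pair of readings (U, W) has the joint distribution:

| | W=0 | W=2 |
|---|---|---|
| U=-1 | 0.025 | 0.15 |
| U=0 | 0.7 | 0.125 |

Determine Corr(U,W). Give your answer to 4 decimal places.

-0.6005

E[U] = -0.175,  E[W] = 0.55
E[UW] = -0.3
cov(U,W) = E[UW] − E[U]E[W] = -0.3 − (-0.175)(0.55) = -0.20375
var(U) = 0.144375,  var(W) = 0.7975
ρ = -0.20375 / √(0.144375·0.7975) ≈ -0.6005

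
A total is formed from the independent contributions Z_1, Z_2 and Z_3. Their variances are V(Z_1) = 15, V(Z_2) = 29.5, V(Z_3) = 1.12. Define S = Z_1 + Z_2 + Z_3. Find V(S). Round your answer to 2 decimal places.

By independence, V(S) = (1)²V(Z_1) + (1)²V(Z_2) + (1)²V(Z_3)
= (1)²·15 + (1)²·29.5 + (1)²·1.12 = 45.62

45.62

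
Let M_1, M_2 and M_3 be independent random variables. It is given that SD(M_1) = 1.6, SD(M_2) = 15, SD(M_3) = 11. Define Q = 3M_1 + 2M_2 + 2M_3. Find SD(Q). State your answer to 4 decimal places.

Var(M_1) = 2.56, Var(M_2) = 225, Var(M_3) = 121
By independence, Var(Q) = (3)²Var(M_1) + (2)²Var(M_2) + (2)²Var(M_3)
= (3)²·2.56 + (2)²·225 + (2)²·121 = 1407.04
SD(Q) = √1407.04 ≈ 37.5105

37.5105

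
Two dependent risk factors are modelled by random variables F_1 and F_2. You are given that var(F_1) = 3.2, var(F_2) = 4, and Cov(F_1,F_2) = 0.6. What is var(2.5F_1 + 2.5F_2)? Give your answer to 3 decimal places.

var(2.5F_1 + 2.5F_2) = (2.5)²·var(F_1) + (2.5)²·var(F_2) + 2·(2.5)·(2.5)·Cov(F_1,F_2)
= 6.25·3.2 + 6.25·4 + 12.5·0.6 = 52.5

52.500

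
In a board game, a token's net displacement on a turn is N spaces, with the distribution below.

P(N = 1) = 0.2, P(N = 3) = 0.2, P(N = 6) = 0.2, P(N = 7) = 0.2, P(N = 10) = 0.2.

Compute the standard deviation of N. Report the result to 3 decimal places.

E[N] = (1)(0.2) + (3)(0.2) + (6)(0.2) + (7)(0.2) + (10)(0.2) = 5.4
E[N²] = (1)²(0.2) + (3)²(0.2) + (6)²(0.2) + (7)²(0.2) + (10)²(0.2) = 39
Var(N) = E[N²] − (E[N])² = 39 − (5.4)² = 9.84
sd(N) = √9.84 ≈ 3.137

3.137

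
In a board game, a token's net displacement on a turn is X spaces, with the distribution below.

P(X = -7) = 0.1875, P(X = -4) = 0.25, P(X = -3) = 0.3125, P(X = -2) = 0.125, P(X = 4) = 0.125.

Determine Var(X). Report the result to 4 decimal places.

9.5000

E[X] = (-7)(0.1875) + (-4)(0.25) + (-3)(0.3125) + (-2)(0.125) + (4)(0.125) = -3
E[X²] = (-7)²(0.1875) + (-4)²(0.25) + (-3)²(0.3125) + (-2)²(0.125) + (4)²(0.125) = 18.5
Var(X) = E[X²] − (E[X])² = 18.5 − (-3)² = 9.5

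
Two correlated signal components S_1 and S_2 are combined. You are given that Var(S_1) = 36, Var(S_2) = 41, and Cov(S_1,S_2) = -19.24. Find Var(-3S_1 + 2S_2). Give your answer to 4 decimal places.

718.8800

Var(-3S_1 + 2S_2) = (-3)²·Var(S_1) + (2)²·Var(S_2) + 2·(-3)·(2)·Cov(S_1,S_2)
= 9·36 + 4·41 + -12·-19.24 = 718.88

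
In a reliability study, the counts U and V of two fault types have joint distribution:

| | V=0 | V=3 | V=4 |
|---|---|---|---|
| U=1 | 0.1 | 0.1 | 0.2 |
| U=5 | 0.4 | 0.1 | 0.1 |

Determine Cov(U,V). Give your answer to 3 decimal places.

-1.520

E[U] = 3.4,  E[V] = 1.8
E[UV] = 4.6
Cov(U,V) = E[UV] − E[U]E[V] = 4.6 − (3.4)(1.8) = -1.52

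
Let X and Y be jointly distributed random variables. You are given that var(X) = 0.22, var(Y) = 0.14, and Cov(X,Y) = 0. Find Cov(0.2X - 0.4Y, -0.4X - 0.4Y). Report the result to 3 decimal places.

0.005

Cov(0.2X - 0.4Y, -0.4X - 0.4Y) = (0.2)(-0.4)var(X) + (-0.4)(-0.4)var(Y) + [(0.2)(-0.4) + (-0.4)(-0.4)]Cov(X,Y)
= -0.08·0.22 + 0.16·0.14 + 0.08·0 = 0.0048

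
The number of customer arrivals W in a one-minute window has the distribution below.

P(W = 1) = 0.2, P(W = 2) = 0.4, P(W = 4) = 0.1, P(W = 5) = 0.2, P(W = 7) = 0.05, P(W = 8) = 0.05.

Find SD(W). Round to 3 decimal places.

E[W] = (1)(0.2) + (2)(0.4) + (4)(0.1) + (5)(0.2) + (7)(0.05) + (8)(0.05) = 3.15
E[W²] = (1)²(0.2) + (2)²(0.4) + (4)²(0.1) + (5)²(0.2) + (7)²(0.05) + (8)²(0.05) = 14.05
var(W) = E[W²] − (E[W])² = 14.05 − (3.15)² = 4.1275
SD(W) = √4.1275 ≈ 2.032

2.032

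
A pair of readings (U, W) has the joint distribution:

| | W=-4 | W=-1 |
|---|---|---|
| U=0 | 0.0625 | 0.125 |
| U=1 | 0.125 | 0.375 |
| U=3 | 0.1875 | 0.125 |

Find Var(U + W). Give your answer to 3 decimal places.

E[U] = 1.4375,  E[W] = -2.125,  E[UW] = -3.5
Var(U) = 3.3125 − (1.4375)² = 1.24609375;  Var(W) = 6.625 − (-2.125)² = 2.109375
Cov(U,W) = -3.5 − (1.4375)(-2.125) = -0.4453125
Var(U + W) = (1)²·1.24609375 + (1)²·2.109375 + 2·(1)·(1)·-0.4453125 = 2.46484375

2.465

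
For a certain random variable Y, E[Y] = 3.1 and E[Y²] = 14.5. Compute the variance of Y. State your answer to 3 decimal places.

V(Y) = 14.5 − (3.1)² = 4.89

4.890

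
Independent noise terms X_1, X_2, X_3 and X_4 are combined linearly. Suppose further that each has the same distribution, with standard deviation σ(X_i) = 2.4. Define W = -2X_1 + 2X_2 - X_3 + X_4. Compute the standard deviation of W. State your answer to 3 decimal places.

V(X_i) = (2.4)² = 5.76
By independence, V(W) = (-2)²V(X_1) + (2)²V(X_2) + (-1)²V(X_3) + (1)²V(X_4)
= (-2)²·5.76 + (2)²·5.76 + (-1)²·5.76 + (1)²·5.76 = 57.6
σ(W) = √57.6 ≈ 7.589

7.589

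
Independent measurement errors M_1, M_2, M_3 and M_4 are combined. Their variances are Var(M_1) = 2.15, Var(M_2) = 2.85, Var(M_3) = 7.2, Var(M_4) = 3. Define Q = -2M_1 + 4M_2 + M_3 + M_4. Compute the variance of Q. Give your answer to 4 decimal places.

64.4000

By independence, Var(Q) = (-2)²Var(M_1) + (4)²Var(M_2) + (1)²Var(M_3) + (1)²Var(M_4)
= (-2)²·2.15 + (4)²·2.85 + (1)²·7.2 + (1)²·3 = 64.4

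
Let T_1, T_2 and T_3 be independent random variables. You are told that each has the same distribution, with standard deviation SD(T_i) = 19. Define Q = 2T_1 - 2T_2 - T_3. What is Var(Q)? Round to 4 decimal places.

Var(T_i) = (19)² = 361
By independence, Var(Q) = (2)²Var(T_1) + (-2)²Var(T_2) + (-1)²Var(T_3)
= (2)²·361 + (-2)²·361 + (-1)²·361 = 3249

3249.0000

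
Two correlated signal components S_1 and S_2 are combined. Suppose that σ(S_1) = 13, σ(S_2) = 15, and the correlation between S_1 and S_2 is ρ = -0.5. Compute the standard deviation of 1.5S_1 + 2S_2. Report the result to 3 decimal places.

Var(S_1) = (13)² = 169;  Var(S_2) = (15)² = 225
Cov(S_1,S_2) = ρ·σ(S_1)·σ(S_2) = -0.5·13·15 = -97.5
Var(1.5S_1 + 2S_2) = (1.5)²·Var(S_1) + (2)²·Var(S_2) + 2·(1.5)·(2)·Cov(S_1,S_2)
= 2.25·169 + 4·225 + 6·-97.5 = 695.25
σ(1.5S_1 + 2S_2) = √695.25 ≈ 26.368

26.368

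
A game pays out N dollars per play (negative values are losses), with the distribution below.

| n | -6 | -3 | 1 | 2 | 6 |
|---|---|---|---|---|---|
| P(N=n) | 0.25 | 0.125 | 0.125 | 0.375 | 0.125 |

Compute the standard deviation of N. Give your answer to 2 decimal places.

E[N] = (-6)(0.25) + (-3)(0.125) + (1)(0.125) + (2)(0.375) + (6)(0.125) = -0.25
E[N²] = (-6)²(0.25) + (-3)²(0.125) + (1)²(0.125) + (2)²(0.375) + (6)²(0.125) = 16.25
var(N) = E[N²] − (E[N])² = 16.25 − (-0.25)² = 16.1875
SD(N) = √16.1875 ≈ 4.02

4.02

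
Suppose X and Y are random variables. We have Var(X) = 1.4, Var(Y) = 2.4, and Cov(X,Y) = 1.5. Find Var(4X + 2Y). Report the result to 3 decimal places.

Var(4X + 2Y) = (4)²·Var(X) + (2)²·Var(Y) + 2·(4)·(2)·Cov(X,Y)
= 16·1.4 + 4·2.4 + 16·1.5 = 56

56.000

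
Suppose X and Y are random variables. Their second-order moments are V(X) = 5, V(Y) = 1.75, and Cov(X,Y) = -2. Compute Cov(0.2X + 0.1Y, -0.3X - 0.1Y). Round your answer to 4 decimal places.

Cov(0.2X + 0.1Y, -0.3X - 0.1Y) = (0.2)(-0.3)V(X) + (0.1)(-0.1)V(Y) + [(0.2)(-0.1) + (0.1)(-0.3)]Cov(X,Y)
= -0.06·5 + -0.01·1.75 + -0.05·-2 = -0.2175

-0.2175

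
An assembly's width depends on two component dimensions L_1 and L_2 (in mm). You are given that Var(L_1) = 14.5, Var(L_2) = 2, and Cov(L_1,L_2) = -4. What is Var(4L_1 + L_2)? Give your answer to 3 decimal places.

Var(4L_1 + L_2) = (4)²·Var(L_1) + (1)²·Var(L_2) + 2·(4)·(1)·Cov(L_1,L_2)
= 16·14.5 + 1·2 + 8·-4 = 202

202.000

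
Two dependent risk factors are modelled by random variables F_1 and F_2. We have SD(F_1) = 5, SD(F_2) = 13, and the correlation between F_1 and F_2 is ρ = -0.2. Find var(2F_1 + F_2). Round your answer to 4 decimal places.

var(F_1) = (5)² = 25;  var(F_2) = (13)² = 169
cov(F_1,F_2) = ρ·SD(F_1)·SD(F_2) = -0.2·5·13 = -13
var(2F_1 + F_2) = (2)²·var(F_1) + (1)²·var(F_2) + 2·(2)·(1)·cov(F_1,F_2)
= 4·25 + 1·169 + 4·-13 = 217

217.0000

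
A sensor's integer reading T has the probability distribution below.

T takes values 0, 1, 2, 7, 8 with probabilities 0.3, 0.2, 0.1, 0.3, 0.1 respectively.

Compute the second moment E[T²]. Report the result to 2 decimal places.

E[T²] = (0)²(0.3) + (1)²(0.2) + (2)²(0.1) + (7)²(0.3) + (8)²(0.1) = 21.7

21.70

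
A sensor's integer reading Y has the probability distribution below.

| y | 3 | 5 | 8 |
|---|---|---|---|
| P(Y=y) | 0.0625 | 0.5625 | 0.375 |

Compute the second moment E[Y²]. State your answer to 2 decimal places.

38.63

E[Y²] = (3)²(0.0625) + (5)²(0.5625) + (8)²(0.375) = 38.625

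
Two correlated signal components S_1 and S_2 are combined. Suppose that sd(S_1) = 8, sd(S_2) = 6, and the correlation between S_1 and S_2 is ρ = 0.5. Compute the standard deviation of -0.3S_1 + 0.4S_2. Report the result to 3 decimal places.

2.400

Var(S_1) = (8)² = 64;  Var(S_2) = (6)² = 36
Cov(S_1,S_2) = ρ·sd(S_1)·sd(S_2) = 0.5·8·6 = 24
Var(-0.3S_1 + 0.4S_2) = (-0.3)²·Var(S_1) + (0.4)²·Var(S_2) + 2·(-0.3)·(0.4)·Cov(S_1,S_2)
= 0.09·64 + 0.16·36 + -0.24·24 = 5.76
sd(-0.3S_1 + 0.4S_2) = √5.76 ≈ 2.400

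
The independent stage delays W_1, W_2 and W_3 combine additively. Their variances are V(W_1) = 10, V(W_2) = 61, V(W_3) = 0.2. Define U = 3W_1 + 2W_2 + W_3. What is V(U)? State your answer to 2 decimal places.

334.20

By independence, V(U) = (3)²V(W_1) + (2)²V(W_2) + (1)²V(W_3)
= (3)²·10 + (2)²·61 + (1)²·0.2 = 334.2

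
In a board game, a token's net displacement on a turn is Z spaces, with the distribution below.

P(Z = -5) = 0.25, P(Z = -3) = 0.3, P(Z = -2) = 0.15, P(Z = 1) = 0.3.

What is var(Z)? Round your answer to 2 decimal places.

5.23

E[Z] = (-5)(0.25) + (-3)(0.3) + (-2)(0.15) + (1)(0.3) = -2.15
E[Z²] = (-5)²(0.25) + (-3)²(0.3) + (-2)²(0.15) + (1)²(0.3) = 9.85
var(Z) = E[Z²] − (E[Z])² = 9.85 − (-2.15)² = 5.2275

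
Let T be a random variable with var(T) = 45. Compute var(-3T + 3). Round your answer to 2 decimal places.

var(-3T + 3) = (-3)²·var(T) = 9·45 = 405

405.00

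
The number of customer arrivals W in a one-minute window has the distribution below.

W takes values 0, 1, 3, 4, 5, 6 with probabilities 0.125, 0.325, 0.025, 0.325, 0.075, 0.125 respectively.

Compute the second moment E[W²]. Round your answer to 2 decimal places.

E[W²] = (0)²(0.125) + (1)²(0.325) + (3)²(0.025) + (4)²(0.325) + (5)²(0.075) + (6)²(0.125) = 12.125

12.13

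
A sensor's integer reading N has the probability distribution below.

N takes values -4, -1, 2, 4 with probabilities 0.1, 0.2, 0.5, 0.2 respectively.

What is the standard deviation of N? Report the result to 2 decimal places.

E[N] = (-4)(0.1) + (-1)(0.2) + (2)(0.5) + (4)(0.2) = 1.2
E[N²] = (-4)²(0.1) + (-1)²(0.2) + (2)²(0.5) + (4)²(0.2) = 7
V(N) = E[N²] − (E[N])² = 7 − (1.2)² = 5.56
sd(N) = √5.56 ≈ 2.36

2.36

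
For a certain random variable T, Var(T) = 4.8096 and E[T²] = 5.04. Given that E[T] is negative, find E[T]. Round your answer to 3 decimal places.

(E[T])² = E[T²] − Var(T) = 5.04 − 4.8096 = 0.2304
E[T] = −√0.2304 = -0.48

-0.480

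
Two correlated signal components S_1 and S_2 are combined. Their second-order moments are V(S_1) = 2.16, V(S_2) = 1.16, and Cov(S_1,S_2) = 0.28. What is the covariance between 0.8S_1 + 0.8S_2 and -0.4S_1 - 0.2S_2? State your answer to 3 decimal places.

Cov(0.8S_1 + 0.8S_2, -0.4S_1 - 0.2S_2) = (0.8)(-0.4)V(S_1) + (0.8)(-0.2)V(S_2) + [(0.8)(-0.2) + (0.8)(-0.4)]Cov(S_1,S_2)
= -0.32·2.16 + -0.16·1.16 + -0.48·0.28 = -1.0112

-1.011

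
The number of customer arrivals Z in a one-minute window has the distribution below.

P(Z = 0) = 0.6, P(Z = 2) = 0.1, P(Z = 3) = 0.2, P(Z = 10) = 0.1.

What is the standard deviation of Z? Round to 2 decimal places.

E[Z] = (0)(0.6) + (2)(0.1) + (3)(0.2) + (10)(0.1) = 1.8
E[Z²] = (0)²(0.6) + (2)²(0.1) + (3)²(0.2) + (10)²(0.1) = 12.2
var(Z) = E[Z²] − (E[Z])² = 12.2 − (1.8)² = 8.96
SD(Z) = √8.96 ≈ 2.99

2.99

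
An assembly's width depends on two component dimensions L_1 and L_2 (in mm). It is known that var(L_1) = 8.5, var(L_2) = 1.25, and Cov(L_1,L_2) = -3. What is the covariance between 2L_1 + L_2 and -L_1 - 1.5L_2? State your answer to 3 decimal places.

-6.875

Cov(2L_1 + L_2, -L_1 - 1.5L_2) = (2)(-1)var(L_1) + (1)(-1.5)var(L_2) + [(2)(-1.5) + (1)(-1)]Cov(L_1,L_2)
= -2·8.5 + -1.5·1.25 + -4·-3 = -6.875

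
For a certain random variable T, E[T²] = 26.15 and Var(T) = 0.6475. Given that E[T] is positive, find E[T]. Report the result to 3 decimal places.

(E[T])² = E[T²] − Var(T) = 26.15 − 0.6475 = 25.5025
E[T] = √25.5025 = 5.05

5.050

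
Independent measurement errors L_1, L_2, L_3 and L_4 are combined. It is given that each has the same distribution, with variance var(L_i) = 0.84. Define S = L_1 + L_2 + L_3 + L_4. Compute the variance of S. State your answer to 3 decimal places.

3.360

By independence, var(S) = (1)²var(L_1) + (1)²var(L_2) + (1)²var(L_3) + (1)²var(L_4)
= (1)²·0.84 + (1)²·0.84 + (1)²·0.84 + (1)²·0.84 = 3.36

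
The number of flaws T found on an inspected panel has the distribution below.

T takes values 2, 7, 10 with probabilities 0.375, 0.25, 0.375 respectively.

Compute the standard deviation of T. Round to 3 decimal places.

E[T] = (2)(0.375) + (7)(0.25) + (10)(0.375) = 6.25
E[T²] = (2)²(0.375) + (7)²(0.25) + (10)²(0.375) = 51.25
V(T) = E[T²] − (E[T])² = 51.25 − (6.25)² = 12.1875
SD(T) = √12.1875 ≈ 3.491

3.491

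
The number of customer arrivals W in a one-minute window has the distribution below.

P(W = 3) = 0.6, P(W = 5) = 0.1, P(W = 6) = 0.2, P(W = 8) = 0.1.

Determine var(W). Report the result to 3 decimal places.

E[W] = (3)(0.6) + (5)(0.1) + (6)(0.2) + (8)(0.1) = 4.3
E[W²] = (3)²(0.6) + (5)²(0.1) + (6)²(0.2) + (8)²(0.1) = 21.5
var(W) = E[W²] − (E[W])² = 21.5 − (4.3)² = 3.01

3.010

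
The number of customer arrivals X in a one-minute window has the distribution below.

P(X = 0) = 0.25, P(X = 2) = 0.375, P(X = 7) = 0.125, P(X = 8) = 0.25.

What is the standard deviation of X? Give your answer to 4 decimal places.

E[X] = (0)(0.25) + (2)(0.375) + (7)(0.125) + (8)(0.25) = 3.625
E[X²] = (0)²(0.25) + (2)²(0.375) + (7)²(0.125) + (8)²(0.25) = 23.625
var(X) = E[X²] − (E[X])² = 23.625 − (3.625)² = 10.484375
σ(X) = √10.484375 ≈ 3.2380

3.2380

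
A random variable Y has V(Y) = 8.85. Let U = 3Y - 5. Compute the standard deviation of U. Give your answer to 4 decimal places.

8.9247

V(3Y - 5) = (3)²·8.85 = 79.65
SD(U) = √79.65 ≈ 8.9247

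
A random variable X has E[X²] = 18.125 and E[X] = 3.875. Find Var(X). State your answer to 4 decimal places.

3.1094

Var(X) = 18.125 − (3.875)² = 3.109375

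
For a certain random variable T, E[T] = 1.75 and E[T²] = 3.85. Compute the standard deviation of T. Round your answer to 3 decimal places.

0.887

V(T) = 3.85 − (1.75)² = 0.7875
SD(T) = √0.7875 ≈ 0.887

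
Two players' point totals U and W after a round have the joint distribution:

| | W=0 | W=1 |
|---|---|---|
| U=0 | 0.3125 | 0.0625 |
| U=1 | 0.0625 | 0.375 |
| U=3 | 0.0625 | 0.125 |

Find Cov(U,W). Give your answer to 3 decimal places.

0.188

E[U] = 1,  E[W] = 0.5625
E[UW] = 0.75
Cov(U,W) = E[UW] − E[U]E[W] = 0.75 − (1)(0.5625) = 0.1875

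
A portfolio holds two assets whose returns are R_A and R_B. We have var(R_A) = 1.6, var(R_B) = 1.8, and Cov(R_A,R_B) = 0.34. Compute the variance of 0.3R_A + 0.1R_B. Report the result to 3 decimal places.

0.182

var(0.3R_A + 0.1R_B) = (0.3)²·var(R_A) + (0.1)²·var(R_B) + 2·(0.3)·(0.1)·Cov(R_A,R_B)
= 0.09·1.6 + 0.01·1.8 + 0.06·0.34 = 0.1824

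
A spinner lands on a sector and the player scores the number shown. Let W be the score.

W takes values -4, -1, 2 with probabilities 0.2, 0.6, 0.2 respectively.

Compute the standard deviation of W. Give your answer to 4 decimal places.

E[W] = (-4)(0.2) + (-1)(0.6) + (2)(0.2) = -1
E[W²] = (-4)²(0.2) + (-1)²(0.6) + (2)²(0.2) = 4.6
Var(W) = E[W²] − (E[W])² = 4.6 − (-1)² = 3.6
SD(W) = √3.6 ≈ 1.8974

1.8974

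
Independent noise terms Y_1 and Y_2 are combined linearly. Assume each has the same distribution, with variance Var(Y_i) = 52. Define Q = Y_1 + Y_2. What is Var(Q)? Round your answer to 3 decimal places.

104.000

By independence, Var(Q) = (1)²Var(Y_1) + (1)²Var(Y_2)
= (1)²·52 + (1)²·52 = 104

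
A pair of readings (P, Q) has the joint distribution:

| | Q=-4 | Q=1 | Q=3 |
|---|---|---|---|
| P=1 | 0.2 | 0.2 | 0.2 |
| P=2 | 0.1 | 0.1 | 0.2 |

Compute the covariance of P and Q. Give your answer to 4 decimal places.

E[P] = 1.4,  E[Q] = 0.3
E[PQ] = 0.6
Cov(P,Q) = E[PQ] − E[P]E[Q] = 0.6 − (1.4)(0.3) = 0.18

0.1800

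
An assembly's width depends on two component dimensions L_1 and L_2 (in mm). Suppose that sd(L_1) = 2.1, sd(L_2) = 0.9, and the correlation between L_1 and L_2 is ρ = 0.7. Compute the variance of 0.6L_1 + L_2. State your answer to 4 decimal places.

Var(L_1) = (2.1)² = 4.41;  Var(L_2) = (0.9)² = 0.81
Cov(L_1,L_2) = ρ·sd(L_1)·sd(L_2) = 0.7·2.1·0.9 = 1.323
Var(0.6L_1 + L_2) = (0.6)²·Var(L_1) + (1)²·Var(L_2) + 2·(0.6)·(1)·Cov(L_1,L_2)
= 0.36·4.41 + 1·0.81 + 1.2·1.323 = 3.9852

3.9852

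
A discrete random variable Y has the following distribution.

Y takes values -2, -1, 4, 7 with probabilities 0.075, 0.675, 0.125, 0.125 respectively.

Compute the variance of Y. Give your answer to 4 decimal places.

E[Y] = (-2)(0.075) + (-1)(0.675) + (4)(0.125) + (7)(0.125) = 0.55
E[Y²] = (-2)²(0.075) + (-1)²(0.675) + (4)²(0.125) + (7)²(0.125) = 9.1
Var(Y) = E[Y²] − (E[Y])² = 9.1 − (0.55)² = 8.7975

8.7975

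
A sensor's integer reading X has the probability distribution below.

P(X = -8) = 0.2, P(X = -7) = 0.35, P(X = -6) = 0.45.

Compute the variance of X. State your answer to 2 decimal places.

0.59

E[X] = (-8)(0.2) + (-7)(0.35) + (-6)(0.45) = -6.75
E[X²] = (-8)²(0.2) + (-7)²(0.35) + (-6)²(0.45) = 46.15
V(X) = E[X²] − (E[X])² = 46.15 − (-6.75)² = 0.5875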